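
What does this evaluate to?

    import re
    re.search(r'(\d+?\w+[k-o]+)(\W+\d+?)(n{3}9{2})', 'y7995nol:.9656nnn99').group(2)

':.9656'

The match spans [1:19] → '7995nol:.9656nnn99'.
Captured: group 1 = '7995nol', group 2 = ':.9656', group 3 = 'nnn99'.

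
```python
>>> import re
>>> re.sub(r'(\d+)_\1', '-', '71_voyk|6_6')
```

`\1` has to match the exact text group 1 already captured.
Every occurrence is swapped for '-'.

'71_voyk|-'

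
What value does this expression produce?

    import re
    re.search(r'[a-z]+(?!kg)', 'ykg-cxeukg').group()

'ykg'

A negative assertion filters positions out without eating any characters.
The match spans [0:3] → 'ykg'.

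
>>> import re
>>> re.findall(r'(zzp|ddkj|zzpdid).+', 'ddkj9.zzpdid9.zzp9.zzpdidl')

['ddkj']

Matches: at [0:26] match 'ddkj9.zzpdid9.zzp9.zzpdidl', group 1 = 'ddkj'.
One capturing group, so `findall` returns just the captured substring from the one match — 1 in all.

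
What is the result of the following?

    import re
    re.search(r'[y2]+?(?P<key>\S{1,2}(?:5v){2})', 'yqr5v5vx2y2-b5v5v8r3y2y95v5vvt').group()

The match spans [0:7] → 'yqr5v5v'.

'yqr5v5v'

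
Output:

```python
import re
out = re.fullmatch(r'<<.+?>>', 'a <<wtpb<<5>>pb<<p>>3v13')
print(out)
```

For `fullmatch`, every character of the input must be accounted for by the pattern.
Here there's no way to consume every character, so the call returns None.

None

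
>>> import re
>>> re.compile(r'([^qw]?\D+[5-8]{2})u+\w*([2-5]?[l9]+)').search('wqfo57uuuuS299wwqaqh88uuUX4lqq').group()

'wqfo57uuuuS299wwqaqh88uuUX4l'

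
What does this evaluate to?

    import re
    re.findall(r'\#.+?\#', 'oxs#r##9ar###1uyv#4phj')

A `+?`/`*?`/`{m,n}?` starts at its minimum and grows only as far as needed for what follows to match.
Matches: at [3:6] → '#r#'; at [6:11] → '#9ar#'; at [11:18] → '##1uyv#'.
`findall` yields the raw match text (3 of them) because the pattern has no groups.

['#r#', '#9ar#', '##1uyv#']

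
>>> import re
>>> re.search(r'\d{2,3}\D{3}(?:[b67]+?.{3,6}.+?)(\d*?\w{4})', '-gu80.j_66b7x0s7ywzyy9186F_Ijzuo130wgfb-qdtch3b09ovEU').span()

(3, 20)

The pattern matches 2 to 3 of a digit, then exactly 3 of a non-digit; then one or more of one of [b67] (lazy), then 3 to 6 of any character, then one or more of any character (lazy) (non-capturing group); then zero or more of a digit (lazy), then exactly 4 of a word character (captured).
A `+?`/`*?`/`{m,n}?` starts at its minimum and grows only as far as needed for what follows to match.
`re.search` tries every starting position until one works.
The match spans [3:20] → '80.j_66b7x0s7ywzy'.
Captured: group 1 = 'ywzy'.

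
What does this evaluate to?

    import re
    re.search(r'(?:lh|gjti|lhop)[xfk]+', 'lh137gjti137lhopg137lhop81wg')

None

Here nothing in the string fits, so the call returns None.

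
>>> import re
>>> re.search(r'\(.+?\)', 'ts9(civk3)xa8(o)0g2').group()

With the lazy modifier that quantifier settles for the fewest repetitions that let the rest of the pattern succeed (the atoms after it are unaffected and can still be greedy).
`re.search` tries every starting position until one works.
The match spans [3:10] → '(civk3)'.

'(civk3)'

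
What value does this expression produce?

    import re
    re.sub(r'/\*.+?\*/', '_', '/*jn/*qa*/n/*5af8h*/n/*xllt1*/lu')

'_n_n_lu'

A non-greedy quantifier consumes as few characters as it can — just enough that the remainder of the pattern still matches from where it stops; whatever follows it matches normally.
Matches: at [0:10] → '/*jn/*qa*/'; at [11:20] → '/*5af8h*/'; at [21:30] → '/*xllt1*/'.
Every occurrence is swapped for '_'.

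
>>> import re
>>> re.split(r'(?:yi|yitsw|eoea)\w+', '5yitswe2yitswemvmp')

Matches to split on: at [1:18] → 'yitswe2yitswemvmp'.
Splitting on the pattern gives 2 pieces.

['5', '']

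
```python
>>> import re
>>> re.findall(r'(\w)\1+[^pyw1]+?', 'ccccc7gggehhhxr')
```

['c', 'g', 'h']

`\1` is not a pattern — it's the concrete string captured by group 1, re-applied verbatim.
Walking the string: at [0:6] match 'ccccc7', group 1 = 'c'; at [6:10] match 'ggge', group 1 = 'g'; at [10:14] match 'hhhx', group 1 = 'h'.
One capturing group, so `findall` returns just the captured substring from each match — 3 in all.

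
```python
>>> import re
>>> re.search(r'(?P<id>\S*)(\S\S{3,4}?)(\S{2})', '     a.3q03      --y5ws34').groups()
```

('', 'a.3q', '03')

The match spans [5:11] → 'a.3q03'.
Captured: group 1 = '', group 2 = 'a.3q', group 3 = '03'.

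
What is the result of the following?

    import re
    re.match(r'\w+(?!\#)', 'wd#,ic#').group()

'w'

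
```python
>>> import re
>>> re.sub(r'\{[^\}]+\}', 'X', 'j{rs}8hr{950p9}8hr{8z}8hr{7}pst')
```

'jX8hrX8hrX8hrXpst'

Each match is replaced by 'X'.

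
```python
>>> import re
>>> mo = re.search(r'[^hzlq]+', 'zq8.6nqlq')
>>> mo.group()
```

'8.6n'

This matches one or more of any character except [hzlq].
`re.search` tries every starting position until one works.
The match spans [2:6] → '8.6n'.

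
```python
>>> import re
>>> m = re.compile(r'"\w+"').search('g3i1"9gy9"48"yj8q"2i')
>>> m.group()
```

`re.search` tries every starting position until one works.
The match spans [4:10] → '"9gy9"'.

'"9gy9"'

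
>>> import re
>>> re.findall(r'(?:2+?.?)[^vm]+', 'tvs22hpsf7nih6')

This matches one or more of the literal '2' (lazy), then optionally any character (non-capturing group); then one or more of any character except [vm].
Matches: at [3:14] → '22hpsf7nih6'.
`findall` yields the raw match text (1 of them) because the pattern has no groups.

['22hpsf7nih6']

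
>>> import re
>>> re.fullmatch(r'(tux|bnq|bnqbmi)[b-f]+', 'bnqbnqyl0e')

None

`fullmatch` succeeds only if the pattern covers the string from start to end.
Here the pattern can't cover the whole string, so the call returns None.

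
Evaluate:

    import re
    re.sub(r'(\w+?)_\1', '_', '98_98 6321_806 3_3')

'_ 6321_806 _'

The backreference `\1` re-matches whatever the first group consumed, character for character.
Matches: at [0:5] → '98_98'; at [15:18] → '3_3'.
Each match is replaced by '_'.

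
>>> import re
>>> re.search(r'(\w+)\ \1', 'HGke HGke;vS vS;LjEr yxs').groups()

('HGke',)

After group 1 captures some text, `\1` only succeeds where that same text appears again.
`re.search` scans for the first position where the pattern succeeds.
The match spans [0:9] → 'HGke HGke'.
Captured: group 1 = 'HGke'.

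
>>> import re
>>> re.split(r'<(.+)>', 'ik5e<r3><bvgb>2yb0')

['ik5e', 'r3><bvgb', '2yb0']

Matches to split on: at [4:14] → '<r3><bvgb>'.
The group in the pattern means `split` returns the separators' captures alongside the pieces.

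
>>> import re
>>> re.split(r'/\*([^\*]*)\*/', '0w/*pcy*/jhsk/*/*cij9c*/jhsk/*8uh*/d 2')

Matches to split on: at [2:9] → '/*pcy*/'; at [15:24] → '/*cij9c*/'; at [28:35] → '/*8uh*/'.
`re.split` interleaves the captured-group text with the surrounding fragments.

['0w', 'pcy', 'jhsk/*', 'cij9c', 'jhsk', '8uh', 'd 2']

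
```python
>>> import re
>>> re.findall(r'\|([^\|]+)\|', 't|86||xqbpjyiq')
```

['86']

Scanning left to right: at [1:5] match '|86|', group 1 = '86'.
Because there's exactly one group, `findall` drops the full match and keeps group 1 from the one hit.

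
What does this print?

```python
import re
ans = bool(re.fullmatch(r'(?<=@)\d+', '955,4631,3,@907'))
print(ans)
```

Lookahead/lookbehind check context without consuming it, so the matched span excludes the asserted characters.
For `fullmatch`, every character of the input must be accounted for by the pattern.
Here there's no way to consume every character, so the call returns None, and `bool(None)` is False.

False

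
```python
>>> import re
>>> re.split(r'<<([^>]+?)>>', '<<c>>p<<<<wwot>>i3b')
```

['', 'c', 'p', '<<wwot', 'i3b']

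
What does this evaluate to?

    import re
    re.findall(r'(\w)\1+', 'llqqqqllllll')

['l', 'q', 'l']

The backreference `\1` re-matches whatever the first group consumed, character for character.
One capturing group, so `findall` returns just the captured substring from each match — 3 in all.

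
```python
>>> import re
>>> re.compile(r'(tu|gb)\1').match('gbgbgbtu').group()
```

'gbgb'

The backreference `\1` re-matches whatever the first group consumed, character for character.
`match` is anchored at position 0; if the pattern doesn't fit there, it returns None.
The match spans [0:4] → 'gbgb'.
Captured: group 1 = 'gb'.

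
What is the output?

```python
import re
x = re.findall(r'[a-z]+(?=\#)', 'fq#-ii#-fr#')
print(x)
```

The lookaround is zero-width — it requires the adjacent text to match without consuming it, so the asserted text isn't part of the match.
Matches: at [0:2] → 'fq'; at [4:6] → 'ii'; at [8:10] → 'fr'.
Since nothing is captured, `findall` lists the 3 matched substrings directly.

['fq', 'ii', 'fr']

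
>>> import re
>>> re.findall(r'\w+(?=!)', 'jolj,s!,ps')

The `(?=…)`/`(?<=…)` assertion just peeks at neighbouring text; it doesn't advance the match position.
No capturing groups, so `findall` returns the 1 full match string.

['s']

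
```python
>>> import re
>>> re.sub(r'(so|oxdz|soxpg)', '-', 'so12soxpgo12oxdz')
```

The regex engine tests alternatives in the order written; an earlier branch that matches wins even if a later one would match more.
Matches: at [0:2] → 'so'; at [4:6] → 'so'; at [12:16] → 'oxdz'.
Every occurrence is swapped for '-'.

'-12-xpgo12-'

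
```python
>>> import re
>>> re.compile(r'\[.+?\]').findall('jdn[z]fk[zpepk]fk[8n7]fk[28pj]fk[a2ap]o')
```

['[z]', '[zpepk]', '[8n7]', '[28pj]', '[a2ap]']

A non-greedy quantifier consumes as few characters as it can — just enough that the remainder of the pattern still matches from where it stops; whatever follows it matches normally.
No capturing groups, so `findall` returns the 5 full match strings.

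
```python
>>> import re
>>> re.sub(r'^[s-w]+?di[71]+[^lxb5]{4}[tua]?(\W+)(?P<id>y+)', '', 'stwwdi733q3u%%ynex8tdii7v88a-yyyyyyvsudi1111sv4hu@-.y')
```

The pattern matches anchored at the start of the string; then one or more of a character in [s-w] (lazy); then the literal 'di', then one or more of one of [71], then exactly 4 of any character except [lxb5]; then optionally one of [tua]; then one or more of a non-word character (captured); then one or more of a literal 'y' (captured as 'id').
Matches: at [0:15] → 'stwwdi733q3u%%y'.
Each match is replaced by ''.

'nex8tdii7v88a-yyyyyyvsudi1111sv4hu@-.y'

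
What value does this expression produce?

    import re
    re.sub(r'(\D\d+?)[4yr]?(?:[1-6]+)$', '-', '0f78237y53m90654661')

'0f78237y53-'

The pattern matches a non-digit, then one or more of a digit (lazy) (captured); then optionally one of [4yr]; then one or more of a character in [1-6] (non-capturing group); then anchored at the end.
Matches: at [10:19] → 'm90654661'.
Every occurrence is swapped for '-'.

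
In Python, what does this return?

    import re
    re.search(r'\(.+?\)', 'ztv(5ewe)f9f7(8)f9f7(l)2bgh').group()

'(5ewe)'

A non-greedy quantifier consumes as few characters as it can — just enough that the remainder of the pattern still matches from where it stops; whatever follows it matches normally.
`re.search` tries every starting position until one works.
The match spans [3:9] → '(5ewe)'.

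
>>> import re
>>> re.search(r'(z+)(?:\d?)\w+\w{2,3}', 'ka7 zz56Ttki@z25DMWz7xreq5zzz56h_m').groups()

The pattern matches one or more of a literal 'z' (captured); then optionally a digit (non-capturing group); then one or more of a word character, then 2 to 3 of a word character.
`re.search` scans for the first position where the pattern succeeds.
The match spans [4:12] → 'zz56Ttki'.
Captured: group 1 = 'zz'.

('zz',)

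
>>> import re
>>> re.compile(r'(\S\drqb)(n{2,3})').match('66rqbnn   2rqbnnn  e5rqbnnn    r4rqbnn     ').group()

'66rqbnn'

This matches a non-whitespace character, then a digit, then the literal 'rqb' (captured); then 2 to 3 of a literal 'n' (captured).
With `match`, the pattern is implicitly anchored at the beginning.
The match spans [0:7] → '66rqbnn'.
Captured: group 1 = '66rqb', group 2 = 'nn'.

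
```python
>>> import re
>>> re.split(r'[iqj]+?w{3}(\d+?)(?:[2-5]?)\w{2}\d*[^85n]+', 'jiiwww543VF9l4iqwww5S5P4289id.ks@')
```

['', '5', '5S5P4289id.ks@']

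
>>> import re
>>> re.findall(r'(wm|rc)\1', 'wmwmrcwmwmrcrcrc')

The backreference `\1` re-matches whatever the first group consumed, character for character.
With a single group, `findall` returns only what that group captured — 3 items.

['wm', 'wm', 'rc']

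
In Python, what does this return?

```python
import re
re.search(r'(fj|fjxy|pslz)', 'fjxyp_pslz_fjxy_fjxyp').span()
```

(0, 2)

The regex engine tests alternatives in the order written; an earlier branch that matches wins even if a later one would match more.
The match spans [0:2] → 'fj'.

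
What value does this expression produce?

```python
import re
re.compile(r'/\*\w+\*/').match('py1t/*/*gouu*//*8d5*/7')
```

`re.match` only tries the pattern at the start of the string.
Here position 0 doesn't satisfy it, so the call returns None.

None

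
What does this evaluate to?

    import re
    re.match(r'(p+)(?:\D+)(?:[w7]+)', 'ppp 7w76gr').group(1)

The match spans [0:7] → 'ppp 7w7'.
Captured: group 1 = 'ppp'.

'ppp'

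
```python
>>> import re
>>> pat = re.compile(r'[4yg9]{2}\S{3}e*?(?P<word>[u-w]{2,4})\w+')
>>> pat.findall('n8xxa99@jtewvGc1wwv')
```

['wv']

With a single group, `findall` returns only what that group captured — 1 item.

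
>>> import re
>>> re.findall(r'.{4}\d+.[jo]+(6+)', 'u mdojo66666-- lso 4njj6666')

['6666']

Pattern: exactly 4 of any character, then one or more of a digit, then any character; then one or more of one of [jo]; then one or more of a literal '6' (captured).
Walking the string: at [15:27] match 'lso 4njj6666', group 1 = '6666'.
`findall` collects group 1 from the one match (1 total).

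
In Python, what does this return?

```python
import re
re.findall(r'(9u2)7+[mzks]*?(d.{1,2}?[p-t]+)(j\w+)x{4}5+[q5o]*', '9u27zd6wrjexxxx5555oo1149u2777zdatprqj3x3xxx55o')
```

The pattern matches the literal '9', then the literal 'u2' (captured); then one or more of a literal '7', then zero or more of one of [mzks] (lazy); then the literal 'd', then 1 to 2 of any character (lazy), then one or more of a character in [p-t] (captured); then the literal 'j', then one or more of a word character (captured); then exactly 4 of the literal 'x', then one or more of a literal '5', then zero or more of one of [q5o].
Scanning left to right: at [0:21] match '9u27zd6wrjexxxx5555oo', groups = ('9u2', 'd6wr', 'je').
Multiple groups make `findall` return tuples — one 3-tuple for the one match.

[('9u2', 'd6wr', 'je')]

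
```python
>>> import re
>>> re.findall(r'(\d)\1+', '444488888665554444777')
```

The backreference `\1` re-matches whatever the first group consumed, character for character.
With a single group, `findall` returns only what that group captured — 6 items.

['4', '8', '6', '5', '4', '7']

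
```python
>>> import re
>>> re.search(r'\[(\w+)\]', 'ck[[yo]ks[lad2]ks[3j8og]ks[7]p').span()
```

The match spans [3:7] → '[yo]'.

(3, 7)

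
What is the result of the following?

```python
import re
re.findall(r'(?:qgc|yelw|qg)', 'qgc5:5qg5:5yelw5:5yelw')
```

Alternation isn't longest-match — the leftmost alternative that fits at this position is chosen.
Scanning left to right: at [0:3] → 'qgc'; at [6:8] → 'qg'; at [11:15] → 'yelw'; at [18:22] → 'yelw'.
`findall` yields the raw match text (4 of them) because the pattern has no groups.

['qgc', 'qg', 'yelw', 'yelw']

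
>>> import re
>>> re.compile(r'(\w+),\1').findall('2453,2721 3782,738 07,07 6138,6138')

['07', '6138']

After group 1 captures some text, `\1` only succeeds where that same text appears again.
Walking the string: at [19:24] match '07,07', group 1 = '07'; at [25:34] match '6138,6138', group 1 = '6138'.
Because there's exactly one group, `findall` drops the full match and keeps group 1 from each hit.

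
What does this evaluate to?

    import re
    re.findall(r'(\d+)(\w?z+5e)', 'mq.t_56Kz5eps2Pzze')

[('56', 'Kz5e')]

The pattern matches one or more of a digit (captured); then optionally a word character, then one or more of a literal 'z', then the literal '5e' (captured).
Scanning left to right: at [5:11] match '56Kz5e', groups = ('56', 'Kz5e').
Multiple groups make `findall` return tuples — one 2-tuple for the one match.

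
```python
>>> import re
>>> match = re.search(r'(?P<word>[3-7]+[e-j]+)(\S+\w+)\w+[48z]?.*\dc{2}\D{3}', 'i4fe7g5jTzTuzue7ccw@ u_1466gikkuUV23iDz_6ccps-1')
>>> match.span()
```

(1, 46)

Pattern: one or more of a character in [3-7], then one or more of a character in [e-j] (captured as 'word'); then one or more of a non-whitespace character, then one or more of a word character (captured); then one or more of a word character, then optionally one of [48z], then zero or more of any character; then a digit, then exactly 2 of a literal 'c', then exactly 3 of a non-digit.
`re.search` scans for the first position where the pattern succeeds.
The match spans [1:46] → '4fe7g5jTzTuzue7ccw@ u_1466gikkuUV23iDz_6ccps-'.
Captured: group 1 = '4fe', group 2 = '7g5jTzTuzue7cc'.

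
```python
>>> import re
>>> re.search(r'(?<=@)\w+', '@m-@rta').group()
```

Because the assertion is zero-width, the text it checks is not consumed and won't appear in the result.
The match spans [1:2] → 'm'.

'm'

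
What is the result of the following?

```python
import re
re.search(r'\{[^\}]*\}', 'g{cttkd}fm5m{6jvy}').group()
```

'{cttkd}'

The match spans [1:8] → '{cttkd}'.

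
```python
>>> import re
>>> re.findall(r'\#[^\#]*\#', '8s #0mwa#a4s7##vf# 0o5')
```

['#0mwa#', '##']

Walking the string: at [3:9] → '#0mwa#'; at [13:15] → '##'.
Since nothing is captured, `findall` lists the 2 matched substrings directly.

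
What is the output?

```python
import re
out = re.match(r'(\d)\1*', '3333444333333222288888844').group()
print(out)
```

3333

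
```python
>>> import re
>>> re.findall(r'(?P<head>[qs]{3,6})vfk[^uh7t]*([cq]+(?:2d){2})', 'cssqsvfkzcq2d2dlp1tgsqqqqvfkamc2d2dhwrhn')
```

[('ssqs', 'q2d2d'), ('sqqqq', 'c2d2d')]

The pattern matches 3 to 6 of one of [qs] (captured as 'head'); then the literal 'vfk', then zero or more of any character except [uh7t]; then one or more of one of [cq], then the literal '2d' repeated 2 times (captured).
`findall` packs the 2 group values into a tuple for every match.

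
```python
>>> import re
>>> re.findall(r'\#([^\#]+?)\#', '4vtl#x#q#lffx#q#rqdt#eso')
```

['x', 'lffx', 'rqdt']

One capturing group, so `findall` returns just the captured substring from each match — 3 in all.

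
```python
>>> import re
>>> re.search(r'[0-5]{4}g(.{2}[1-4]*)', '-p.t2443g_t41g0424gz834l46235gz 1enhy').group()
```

'2443g_t41'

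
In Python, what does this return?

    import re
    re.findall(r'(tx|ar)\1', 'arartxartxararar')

`\1` is not a pattern — it's the concrete string captured by group 1, re-applied verbatim.
Scanning left to right: at [0:4] match 'arar', group 1 = 'ar'; at [10:14] match 'arar', group 1 = 'ar'.
One capturing group, so `findall` returns just the captured substring from each match — 2 in all.

['ar', 'ar']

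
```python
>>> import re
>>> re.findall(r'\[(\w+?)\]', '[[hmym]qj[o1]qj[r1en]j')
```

['hmym', 'o1', 'r1en']

Walking the string: at [1:7] match '[hmym]', group 1 = 'hmym'; at [9:13] match '[o1]', group 1 = 'o1'; at [15:21] match '[r1en]', group 1 = 'r1en'.
One capturing group, so `findall` returns just the captured substring from each match — 3 in all.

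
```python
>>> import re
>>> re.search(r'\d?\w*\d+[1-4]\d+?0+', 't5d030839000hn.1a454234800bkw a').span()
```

(0, 12)

The match spans [0:12] → 't5d030839000'.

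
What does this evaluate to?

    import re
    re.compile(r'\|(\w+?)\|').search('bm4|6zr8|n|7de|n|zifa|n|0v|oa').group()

`re.search` scans for the first position where the pattern succeeds.
The match spans [3:9] → '|6zr8|'.
Captured: group 1 = '6zr8'.

'|6zr8|'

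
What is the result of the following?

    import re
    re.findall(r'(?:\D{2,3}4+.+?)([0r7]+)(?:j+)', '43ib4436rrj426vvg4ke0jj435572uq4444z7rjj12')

The pattern matches 2 to 3 of a non-digit, then one or more of a literal '4', then one or more of any character (lazy) (non-capturing group); then one or more of one of [0r7] (captured); then one or more of a literal 'j' (non-capturing group).
Matches: at [2:11] match 'ib4436rrj', group 1 = 'rr'; at [14:23] match 'vvg4ke0jj', group 1 = '0'; at [29:40] match 'uq4444z7rjj', group 1 = '7r'.
Because there's exactly one group, `findall` drops the full match and keeps group 1 from each hit.

['rr', '0', '7r']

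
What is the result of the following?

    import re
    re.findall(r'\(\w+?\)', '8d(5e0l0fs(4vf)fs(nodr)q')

Scanning left to right: at [10:15] → '(4vf)'; at [17:23] → '(nodr)'.
`findall` yields the raw match text (2 of them) because the pattern has no groups.

['(4vf)', '(nodr)']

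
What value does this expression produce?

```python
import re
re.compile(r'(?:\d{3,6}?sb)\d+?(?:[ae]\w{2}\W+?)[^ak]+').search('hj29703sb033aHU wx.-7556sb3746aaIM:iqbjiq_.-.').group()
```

'29703sb033aHU wx.-7556sb3746'

Pattern: 3 to 6 of a digit (lazy), then the literal 'sb' (non-capturing group); then one or more of a digit (lazy); then one of [ae], then exactly 2 of a word character, then one or more of a non-word character (lazy) (non-capturing group); then one or more of any character except [ak].
Unlike `match`, `search` isn't anchored — it looks for the pattern anywhere in the string.
The match spans [2:30] → '29703sb033aHU wx.-7556sb3746'.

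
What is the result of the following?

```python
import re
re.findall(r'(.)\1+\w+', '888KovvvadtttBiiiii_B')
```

['8']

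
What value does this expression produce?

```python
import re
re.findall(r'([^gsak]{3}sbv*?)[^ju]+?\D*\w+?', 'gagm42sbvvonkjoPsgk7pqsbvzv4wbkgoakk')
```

A non-greedy quantifier consumes as few characters as it can — just enough that the remainder of the pattern still matches from where it stops; whatever follows it matches normally.
Because there's exactly one group, `findall` drops the full match and keeps group 1 from the one hit.

['m42sb']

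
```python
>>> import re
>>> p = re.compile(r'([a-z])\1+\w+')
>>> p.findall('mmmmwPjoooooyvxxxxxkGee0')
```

The backreference `\1` re-matches whatever the first group consumed, character for character.
Matches: at [0:24] match 'mmmmwPjoooooyvxxxxxkGee0', group 1 = 'm'.
`findall` collects group 1 from the one match (1 total).

['m']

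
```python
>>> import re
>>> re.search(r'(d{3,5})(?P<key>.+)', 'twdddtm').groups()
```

('ddd', 'tm')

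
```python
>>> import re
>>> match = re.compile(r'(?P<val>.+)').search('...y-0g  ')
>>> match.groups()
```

The match spans [0:9] → '...y-0g  '.
Captured: group 1 = '...y-0g  '.

('...y-0g  ',)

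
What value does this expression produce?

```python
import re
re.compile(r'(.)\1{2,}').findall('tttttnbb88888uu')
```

['t', '8']

`\1` has to match the exact text group 1 already captured.
Because there's exactly one group, `findall` drops the full match and keeps group 1 from each hit.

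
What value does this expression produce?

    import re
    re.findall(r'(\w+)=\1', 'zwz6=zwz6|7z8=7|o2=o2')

['zwz6', 'o2']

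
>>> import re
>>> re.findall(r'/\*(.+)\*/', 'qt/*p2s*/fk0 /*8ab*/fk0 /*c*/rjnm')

['p2s*/fk0 /*8ab*/fk0 /*c']

Scanning left to right: at [2:29] match '/*p2s*/fk0 /*8ab*/fk0 /*c*/', group 1 = 'p2s*/fk0 /*8ab*/fk0 /*c'.
Because there's exactly one group, `findall` drops the full match and keeps group 1 from the one hit.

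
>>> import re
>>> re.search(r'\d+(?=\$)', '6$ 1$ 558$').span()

(0, 1)

The lookaround is zero-width — it requires the adjacent text to match without consuming it, so the asserted text isn't part of the match.
`re.search` scans for the first position where the pattern succeeds.
The match spans [0:1] → '6'.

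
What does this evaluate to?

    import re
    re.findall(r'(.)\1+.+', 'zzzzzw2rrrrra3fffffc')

['z']

After group 1 captures some text, `\1` only succeeds where that same text appears again.
Because there's exactly one group, `findall` drops the full match and keeps group 1 from the one hit.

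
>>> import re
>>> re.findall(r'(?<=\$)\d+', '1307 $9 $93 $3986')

['9', '93', '3986']

The `(?=…)`/`(?<=…)` assertion just peeks at neighbouring text; it doesn't advance the match position.
With no groups in the pattern, `findall` gives back each whole match — 3 here.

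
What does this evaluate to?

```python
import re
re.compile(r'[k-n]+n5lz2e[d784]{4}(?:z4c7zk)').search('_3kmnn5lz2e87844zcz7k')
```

None

The pattern matches one or more of a character in [k-n]; then the literal 'n5l', then the literal 'z2e', then exactly 4 of one of [d784]; then the literal 'z4c', then the literal '7zk' (non-capturing group).
`re.search` tries every starting position until one works.
Here the pattern never matches, so the call returns None.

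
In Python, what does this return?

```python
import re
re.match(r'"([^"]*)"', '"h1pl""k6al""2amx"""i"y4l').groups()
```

('h1pl',)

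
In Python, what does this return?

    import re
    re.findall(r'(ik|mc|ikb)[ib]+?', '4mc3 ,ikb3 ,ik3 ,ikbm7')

['ik', 'ik']

Because there's exactly one group, `findall` drops the full match and keeps group 1 from each hit.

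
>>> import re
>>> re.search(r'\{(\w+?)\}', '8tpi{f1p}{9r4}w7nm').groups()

('f1p',)

The match spans [4:9] → '{f1p}'.
Captured: group 1 = 'f1p'.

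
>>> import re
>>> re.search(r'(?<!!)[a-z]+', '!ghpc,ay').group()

'hpc'

Because the assertion is negative and zero-width, positions next to the forbidden text are skipped.
`re.search` tries every starting position until one works.
The match spans [2:5] → 'hpc'.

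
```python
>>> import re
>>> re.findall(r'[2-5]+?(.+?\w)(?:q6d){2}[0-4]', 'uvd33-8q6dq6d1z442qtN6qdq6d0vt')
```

['3-8']

Pattern: one or more of a character in [2-5] (lazy); then one or more of any character (lazy), then a word character (captured); then the literal 'q6d' repeated 2 times, then a character in [0-4].
Scanning left to right: at [3:14] match '33-8q6dq6d1', group 1 = '3-8'.
`findall` collects group 1 from the one match (1 total).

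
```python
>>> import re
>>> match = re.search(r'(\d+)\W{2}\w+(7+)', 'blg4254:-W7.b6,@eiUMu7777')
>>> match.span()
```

(3, 11)

The pattern matches one or more of a digit (captured); then exactly 2 of a non-word character, then one or more of a word character; then one or more of a literal '7' (captured).
`re.search` scans for the first position where the pattern succeeds.
The match spans [3:11] → '4254:-W7'.
Captured: group 1 = '4254', group 2 = '7'.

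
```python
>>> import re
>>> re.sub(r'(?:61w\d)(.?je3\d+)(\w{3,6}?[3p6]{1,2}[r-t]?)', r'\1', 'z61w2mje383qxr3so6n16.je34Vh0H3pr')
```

Pattern: the literal '61w', then a digit (non-capturing group); then optionally any character, then the literal 'je3', then one or more of a digit (captured); then 3 to 6 of a word character (lazy), then 1 to 2 of one of [3p6], then optionally a character in [r-t] (captured).
Matches: at [1:16] → '61w2mje383qxr3s'.
Each match is replaced using the text its own group 1 captured.

'zmje383o6n16.je34Vh0H3pr'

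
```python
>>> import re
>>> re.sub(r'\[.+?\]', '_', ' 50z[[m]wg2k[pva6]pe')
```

The `?` after the quantifier makes it lazy — it takes as little as possible before letting the rest of the pattern try.
Matches: at [4:8] → '[[m]'; at [12:18] → '[pva6]'.
`sub` substitutes '_' at each match site.

' 50z_wg2k_pe'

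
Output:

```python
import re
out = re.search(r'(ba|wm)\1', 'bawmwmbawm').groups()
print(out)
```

('wm',)

The match spans [2:6] → 'wmwm'.
Captured: group 1 = 'wm'.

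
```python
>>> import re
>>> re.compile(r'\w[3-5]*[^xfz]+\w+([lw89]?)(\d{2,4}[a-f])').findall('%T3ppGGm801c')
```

Pattern: a word character, then zero or more of a character in [3-5], then one or more of any character except [xfz]; then one or more of a word character; then optionally one of [lw89] (captured); then 2 to 4 of a digit, then a character in [a-f] (captured).
Scanning left to right: at [1:12] match 'T3ppGGm801c', groups = ('', '01c').
`findall` packs the 2 group values into a tuple for every match.

[('', '01c')]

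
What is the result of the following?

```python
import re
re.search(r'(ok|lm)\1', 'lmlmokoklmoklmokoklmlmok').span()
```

`\1` is not a pattern — it's the concrete string captured by group 1, re-applied verbatim.
Unlike `match`, `search` isn't anchored — it looks for the pattern anywhere in the string.
The match spans [0:4] → 'lmlm'.
Captured: group 1 = 'lm'.

(0, 4)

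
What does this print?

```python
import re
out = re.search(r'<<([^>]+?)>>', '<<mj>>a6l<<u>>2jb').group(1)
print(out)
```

mj

`re.search` scans for the first position where the pattern succeeds.
The match spans [0:6] → '<<mj>>'.
Captured: group 1 = 'mj'.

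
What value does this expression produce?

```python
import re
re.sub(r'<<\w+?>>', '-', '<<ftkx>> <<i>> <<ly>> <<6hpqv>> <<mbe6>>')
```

Matches: at [0:8] → '<<ftkx>>'; at [9:14] → '<<i>>'; at [15:21] → '<<ly>>'; at [22:31] → '<<6hpqv>>'; at [32:40] → '<<mbe6>>'.
Each match is replaced by '-'.

'- - - - -'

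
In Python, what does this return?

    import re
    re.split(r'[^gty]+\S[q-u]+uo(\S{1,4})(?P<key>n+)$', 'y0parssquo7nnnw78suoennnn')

['y', 'ennn', 'n', '']

Because the pattern has a capturing group, `split` also inserts each captured text between the pieces.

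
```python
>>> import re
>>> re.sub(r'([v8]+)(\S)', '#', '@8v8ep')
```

'@#p'

Pattern: one or more of one of [v8] (captured); then a non-whitespace character (captured).
Matches: at [1:5] → '8v8e'.
Each match is replaced by '#'.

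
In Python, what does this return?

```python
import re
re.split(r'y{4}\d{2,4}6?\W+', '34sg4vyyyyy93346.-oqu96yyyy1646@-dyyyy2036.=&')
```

['34sg4vy', 'oqu96', 'd', '']

The pattern matches exactly 4 of a literal 'y', then 2 to 4 of a digit; then optionally a literal '6', then one or more of a non-word character.
Matches to split on: at [7:18] → 'yyyy93346.-'; at [23:33] → 'yyyy1646@-'; at [34:45] → 'yyyy2036.=&'.
The string is cut at each match, leaving 4 pieces.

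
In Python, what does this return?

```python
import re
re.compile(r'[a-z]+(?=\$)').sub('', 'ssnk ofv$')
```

'ssnk $'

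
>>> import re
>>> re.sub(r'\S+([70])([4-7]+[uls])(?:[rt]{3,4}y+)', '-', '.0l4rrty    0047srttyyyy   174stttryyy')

'.0l4rrty    -   -'

The pattern matches one or more of a non-whitespace character; then one of [70] (captured); then one or more of a character in [4-7], then one of [uls] (captured); then 3 to 4 of one of [rt], then one or more of the literal 'y' (non-capturing group).
Matches: at [12:24] → '0047srttyyyy'; at [27:38] → '174stttryyy'.
`sub` substitutes '-' at each match site.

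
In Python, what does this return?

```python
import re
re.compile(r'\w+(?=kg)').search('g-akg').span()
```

The positive lookaround only admits positions where the adjacent text matches; those characters stay outside the span.
The match spans [2:3] → 'a'.

(2, 3)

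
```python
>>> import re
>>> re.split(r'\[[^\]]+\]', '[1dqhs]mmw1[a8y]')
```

['', 'mmw1', '']

Splitting on the pattern gives 3 pieces.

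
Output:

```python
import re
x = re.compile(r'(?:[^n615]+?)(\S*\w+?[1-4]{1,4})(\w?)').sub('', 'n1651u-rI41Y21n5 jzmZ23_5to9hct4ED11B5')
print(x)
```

n165155

Every occurrence is swapped for ''.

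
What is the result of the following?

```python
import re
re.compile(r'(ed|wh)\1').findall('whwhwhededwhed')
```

['wh', 'ed']

`\1` is not a pattern — it's the concrete string captured by group 1, re-applied verbatim.
With a single group, `findall` returns only what that group captured — 2 items.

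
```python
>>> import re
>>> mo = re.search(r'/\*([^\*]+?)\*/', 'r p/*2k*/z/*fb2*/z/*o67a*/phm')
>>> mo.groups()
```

`re.search` scans for the first position where the pattern succeeds.
The match spans [3:9] → '/*2k*/'.
Captured: group 1 = '2k'.

('2k',)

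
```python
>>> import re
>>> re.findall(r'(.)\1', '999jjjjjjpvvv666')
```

['9', 'j', 'j', 'j', 'v', '6']

`\1` has to match the exact text group 1 already captured.
Because there's exactly one group, `findall` drops the full match and keeps group 1 from each hit.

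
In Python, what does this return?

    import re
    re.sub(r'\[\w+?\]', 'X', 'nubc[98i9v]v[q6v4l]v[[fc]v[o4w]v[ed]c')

Matches: at [4:11] → '[98i9v]'; at [12:19] → '[q6v4l]'; at [21:25] → '[fc]'; at [26:31] → '[o4w]'; at [32:36] → '[ed]'.
`sub` substitutes 'X' at each match site.

'nubcXvXv[XvXvXc'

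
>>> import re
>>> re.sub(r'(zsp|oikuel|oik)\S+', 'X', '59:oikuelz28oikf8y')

Matches: at [3:18] → 'oikuelz28oikf8y'.
Each match is replaced by 'X'.

'59:X'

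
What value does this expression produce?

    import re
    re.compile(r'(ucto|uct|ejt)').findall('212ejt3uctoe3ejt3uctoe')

['ejt', 'ucto', 'ejt', 'ucto']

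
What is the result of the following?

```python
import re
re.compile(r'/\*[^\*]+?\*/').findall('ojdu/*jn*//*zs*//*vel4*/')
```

With no groups in the pattern, `findall` gives back each whole match — 3 here.

['/*jn*/', '/*zs*/', '/*vel4*/']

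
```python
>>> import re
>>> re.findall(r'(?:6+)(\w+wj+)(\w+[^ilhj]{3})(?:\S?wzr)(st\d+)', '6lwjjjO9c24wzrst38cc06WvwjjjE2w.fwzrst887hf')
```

[('lwjjjO9c24wzrst38cc06Wvwjjj', 'E2w.f', 'st887')]

This matches one or more of a literal '6' (non-capturing group); then one or more of a word character, then the literal 'w', then one or more of the literal 'j' (captured); then one or more of a word character, then exactly 3 of any character except [ilhj] (captured); then optionally a non-whitespace character, then the literal 'wzr' (non-capturing group); then the literal 'st', then one or more of a digit (captured).
With 3 capturing groups, `findall` returns a 3-tuple per match.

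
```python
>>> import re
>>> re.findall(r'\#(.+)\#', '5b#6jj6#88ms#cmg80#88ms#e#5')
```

['6jj6#88ms#cmg80#88ms#e']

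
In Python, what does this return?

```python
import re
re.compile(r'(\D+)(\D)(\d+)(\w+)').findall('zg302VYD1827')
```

[('z', 'g', '302', 'VYD1827')]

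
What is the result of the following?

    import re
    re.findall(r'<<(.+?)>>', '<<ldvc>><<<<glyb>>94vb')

['ldvc', '<<glyb']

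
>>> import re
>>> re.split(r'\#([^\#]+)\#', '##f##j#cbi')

Because the pattern has a capturing group, `split` also inserts each captured text between the pieces.

['#', 'f', '', 'j', 'cbi']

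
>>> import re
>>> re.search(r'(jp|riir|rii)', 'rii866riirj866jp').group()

'rii'

`re.search` scans for the first position where the pattern succeeds.
The match spans [0:3] → 'rii'.
Captured: group 1 = 'rii'.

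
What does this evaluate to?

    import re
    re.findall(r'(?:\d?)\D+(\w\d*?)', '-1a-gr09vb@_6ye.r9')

['1', '0', '6', '9']

A `+?`/`*?`/`{m,n}?` starts at its minimum and grows only as far as needed for what follows to match.
`findall` collects group 1 from each match (4 total).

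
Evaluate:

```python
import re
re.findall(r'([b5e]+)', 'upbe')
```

This matches one or more of one of [b5e] (captured).
One capturing group, so `findall` returns just the captured substring from the one match — 1 in all.

['be']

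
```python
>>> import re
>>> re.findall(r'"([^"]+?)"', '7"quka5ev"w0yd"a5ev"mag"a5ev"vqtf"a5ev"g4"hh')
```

['quka5ev', 'a5ev', 'a5ev', 'a5ev']

Matches: at [1:10] match '"quka5ev"', group 1 = 'quka5ev'; at [14:20] match '"a5ev"', group 1 = 'a5ev'; at [23:29] match '"a5ev"', group 1 = 'a5ev'; at [33:39] match '"a5ev"', group 1 = 'a5ev'.
Because there's exactly one group, `findall` drops the full match and keeps group 1 from each hit.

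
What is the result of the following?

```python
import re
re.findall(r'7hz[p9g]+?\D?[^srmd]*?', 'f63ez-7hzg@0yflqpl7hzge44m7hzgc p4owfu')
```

['7hzg@', '7hzge', '7hzgc']

Pattern: the literal '7hz', then one or more of one of [p9g] (lazy); then optionally a non-digit, then zero or more of any character except [srmd] (lazy).
A `+?`/`*?`/`{m,n}?` starts at its minimum and grows only as far as needed for what follows to match.
Scanning left to right: at [6:11] → '7hzg@'; at [18:23] → '7hzge'; at [26:31] → '7hzgc'.
`findall` yields the raw match text (3 of them) because the pattern has no groups.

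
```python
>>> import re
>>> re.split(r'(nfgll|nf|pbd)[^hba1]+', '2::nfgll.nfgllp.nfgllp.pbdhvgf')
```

The regex engine tests alternatives in the order written; an earlier branch that matches wins even if a later one would match more.
With a capturing group present, the delimiter's captured portion is kept in the result list.

['2::', 'nfgll', 'bdhvgf']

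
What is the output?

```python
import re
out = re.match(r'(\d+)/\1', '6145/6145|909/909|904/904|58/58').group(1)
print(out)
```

6145

`\1` has to match the exact text group 1 already captured.
`re.match` won't scan ahead — the pattern has to work from the very first character.
The match spans [0:9] → '6145/6145'.
Captured: group 1 = '6145'.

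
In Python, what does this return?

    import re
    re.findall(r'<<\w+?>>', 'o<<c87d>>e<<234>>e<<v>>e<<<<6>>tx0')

['<<c87d>>', '<<234>>', '<<v>>', '<<6>>']

Walking the string: at [1:9] → '<<c87d>>'; at [10:17] → '<<234>>'; at [18:23] → '<<v>>'; at [26:31] → '<<6>>'.
`findall` yields the raw match text (4 of them) because the pattern has no groups.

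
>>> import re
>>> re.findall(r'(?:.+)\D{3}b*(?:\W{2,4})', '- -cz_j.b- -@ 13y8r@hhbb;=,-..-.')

The pattern matches one or more of any character (non-capturing group); then exactly 3 of a non-digit, then zero or more of the literal 'b'; then 2 to 4 of a non-word character (non-capturing group).
Walking the string: at [0:32] → '- -cz_j.b- -@ 13y8r@hhbb;=,-..-.'.
No capturing groups, so `findall` returns the 1 full match string.

['- -cz_j.b- -@ 13y8r@hhbb;=,-..-.']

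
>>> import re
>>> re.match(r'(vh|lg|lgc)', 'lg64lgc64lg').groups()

`re.match` only tries the pattern at the start of the string.
The match spans [0:2] → 'lg'.
Captured: group 1 = 'lg'.

('lg',)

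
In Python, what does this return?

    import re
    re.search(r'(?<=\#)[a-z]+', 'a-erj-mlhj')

None

The positive lookaround only admits positions where the adjacent text matches; those characters stay outside the span.
Here no position works, so the call returns None.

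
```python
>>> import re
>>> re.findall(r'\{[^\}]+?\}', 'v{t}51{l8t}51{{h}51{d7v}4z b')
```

Since nothing is captured, `findall` lists the 4 matched substrings directly.

['{t}', '{l8t}', '{{h}', '{d7v}']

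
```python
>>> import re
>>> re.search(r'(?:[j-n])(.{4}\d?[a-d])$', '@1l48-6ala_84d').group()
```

'la_84d'

The match spans [8:14] → 'la_84d'.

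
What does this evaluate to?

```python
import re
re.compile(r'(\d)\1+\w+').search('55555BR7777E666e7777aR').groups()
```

('5',)

The match spans [0:22] → '55555BR7777E666e7777aR'.
Captured: group 1 = '5'.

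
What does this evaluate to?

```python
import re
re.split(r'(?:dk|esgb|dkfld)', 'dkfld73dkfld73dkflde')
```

['', 'fld73', 'fld73', 'flde']

The regex engine tests alternatives in the order written; an earlier branch that matches wins even if a later one would match more.
Matches to split on: at [0:2] → 'dk'; at [7:9] → 'dk'; at [14:16] → 'dk'.
The string is cut at each match, leaving 4 pieces.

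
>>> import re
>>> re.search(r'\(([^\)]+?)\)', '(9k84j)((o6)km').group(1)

Unlike `match`, `search` isn't anchored — it looks for the pattern anywhere in the string.
The match spans [0:7] → '(9k84j)'.
Captured: group 1 = '9k84j'.

'9k84j'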